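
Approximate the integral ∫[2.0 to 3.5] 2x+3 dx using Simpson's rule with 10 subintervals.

f(x) = 2x+3
a = 2.0, b = 3.5, n = 10
h = (b - a)/n = 0.150000

Simpson's rule: (h/3)[f(x₀) + 4f(x₁) + 2f(x₂) + ... + f(xₙ)]

x_0 = 2.0000, f(x_0) = 7.000000, coefficient = 1
x_1 = 2.1500, f(x_1) = 7.300000, coefficient = 4
x_2 = 2.3000, f(x_2) = 7.600000, coefficient = 2
x_3 = 2.4500, f(x_3) = 7.900000, coefficient = 4
x_4 = 2.6000, f(x_4) = 8.200000, coefficient = 2
x_5 = 2.7500, f(x_5) = 8.500000, coefficient = 4
x_6 = 2.9000, f(x_6) = 8.800000, coefficient = 2
x_7 = 3.0500, f(x_7) = 9.100000, coefficient = 4
x_8 = 3.2000, f(x_8) = 9.400000, coefficient = 2
x_9 = 3.3500, f(x_9) = 9.700000, coefficient = 4
x_10 = 3.5000, f(x_10) = 10.000000, coefficient = 1

I ≈ (0.150000/3) × 255.000000 = 12.750000
Exact value: 12.750000
Error: 0.000000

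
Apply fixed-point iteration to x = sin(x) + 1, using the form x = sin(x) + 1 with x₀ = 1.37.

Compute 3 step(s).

Equation: x = sin(x) + 1
Fixed-point form: x = sin(x) + 1
x₀ = 1.37

x_1 = g(1.370000) = 1.979908
x_2 = g(1.979908) = 1.917475
x_3 = g(1.917475) = 1.940507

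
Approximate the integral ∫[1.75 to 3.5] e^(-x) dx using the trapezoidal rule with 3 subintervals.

f(x) = e^(-x)
a = 1.75, b = 3.5, n = 3
h = (b - a)/n = 0.583333

Trapezoidal rule: (h/2)[f(x₀) + 2f(x₁) + 2f(x₂) + ... + f(xₙ)]

x_0 = 1.7500, f(x_0) = 0.173774, coefficient = 1
x_1 = 2.3333, f(x_1) = 0.096972, coefficient = 2
x_2 = 2.9167, f(x_2) = 0.054114, coefficient = 2
x_3 = 3.5000, f(x_3) = 0.030197, coefficient = 1

I ≈ (0.583333/2) × 0.506143 = 0.147625
Exact value: 0.143577
Error: 0.004048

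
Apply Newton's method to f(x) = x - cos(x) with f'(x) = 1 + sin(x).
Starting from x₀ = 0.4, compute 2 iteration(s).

f(x) = x - cos(x)
f'(x) = 1 + sin(x)
x₀ = 0.4

Newton-Raphson formula: x_{n+1} = x_n - f(x_n)/f'(x_n)

Iteration 1:
  f(0.400000) = -0.521061
  f'(0.400000) = 1.389418
  x_1 = 0.400000 - (-0.521061)/1.389418 = 0.775021
Iteration 2:
  f(0.775021) = 0.060615
  f'(0.775021) = 1.699731
  x_2 = 0.775021 - 0.060615/1.699731 = 0.739360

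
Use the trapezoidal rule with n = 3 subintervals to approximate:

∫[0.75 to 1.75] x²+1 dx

f(x) = x²+1
a = 0.75, b = 1.75, n = 3
h = (b - a)/n = 0.333333

Trapezoidal rule: (h/2)[f(x₀) + 2f(x₁) + 2f(x₂) + ... + f(xₙ)]

x_0 = 0.7500, f(x_0) = 1.562500, coefficient = 1
x_1 = 1.0833, f(x_1) = 2.173611, coefficient = 2
x_2 = 1.4167, f(x_2) = 3.006944, coefficient = 2
x_3 = 1.7500, f(x_3) = 4.062500, coefficient = 1

I ≈ (0.333333/2) × 15.986111 = 2.664352
Exact value: 2.645833
Error: 0.018519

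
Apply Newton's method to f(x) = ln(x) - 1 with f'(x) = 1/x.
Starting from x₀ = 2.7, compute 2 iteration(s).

f(x) = ln(x) - 1
f'(x) = 1/x
x₀ = 2.7

Newton-Raphson formula: x_{n+1} = x_n - f(x_n)/f'(x_n)

Iteration 1:
  f(2.700000) = -0.006748
  f'(2.700000) = 0.370370
  x_1 = 2.700000 - (-0.006748)/0.370370 = 2.718220
Iteration 2:
  f(2.718220) = -0.000023
  f'(2.718220) = 0.367888
  x_2 = 2.718220 - (-0.000023)/0.367888 = 2.718282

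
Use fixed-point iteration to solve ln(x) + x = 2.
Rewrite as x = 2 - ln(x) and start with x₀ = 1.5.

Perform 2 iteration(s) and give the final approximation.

Equation: ln(x) + x = 2
Fixed-point form: x = 2 - ln(x)
x₀ = 1.5

x_1 = g(1.500000) = 1.594535
x_2 = g(1.594535) = 1.533418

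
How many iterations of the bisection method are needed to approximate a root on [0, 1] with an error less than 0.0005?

We need (b-a)/2^n ≤ 0.0005
(1 - 0)/2^n ≤ 0.0005
1/2^n ≤ 0.0005
2^n ≥ 2000
n ≥ log₂(2000) = 10.97
n ≥ 11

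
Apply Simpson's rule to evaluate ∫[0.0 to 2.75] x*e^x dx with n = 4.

f(x) = x*e^x
a = 0.0, b = 2.75, n = 4
h = (b - a)/n = 0.687500

Simpson's rule: (h/3)[f(x₀) + 4f(x₁) + 2f(x₂) + ... + f(xₙ)]

x_0 = 0.0000, f(x_0) = 0.000000, coefficient = 1
x_1 = 0.6875, f(x_1) = 1.367257, coefficient = 4
x_2 = 1.3750, f(x_2) = 5.438230, coefficient = 2
x_3 = 2.0625, f(x_3) = 16.222819, coefficient = 4
x_4 = 2.7500, f(x_4) = 43.017238, coefficient = 1

I ≈ (0.687500/3) × 124.254003 = 28.474876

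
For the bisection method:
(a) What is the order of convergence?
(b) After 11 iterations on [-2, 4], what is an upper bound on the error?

(a) Bisection has linear (order 1) convergence; the error is halved each step.

(b) Error bound = (b-a)/2^n = (4 - (-2))/2^{11}
    = 6/2^{11}

(a) 1 (linear); (b) error ≤ 2.93e-03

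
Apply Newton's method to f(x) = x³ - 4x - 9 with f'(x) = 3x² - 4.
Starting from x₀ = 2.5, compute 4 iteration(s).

f(x) = x³ - 4x - 9
f'(x) = 3x² - 4
x₀ = 2.5

Newton-Raphson formula: x_{n+1} = x_n - f(x_n)/f'(x_n)

Iteration 1:
  f(2.500000) = -3.375000
  f'(2.500000) = 14.750000
  x_1 = 2.500000 - (-3.375000)/14.750000 = 2.728814
Iteration 2:
  f(2.728814) = 0.404647
  f'(2.728814) = 18.339270
  x_2 = 2.728814 - 0.404647/18.339270 = 2.706749
Iteration 3:
  f(2.706749) = 0.003975
  f'(2.706749) = 17.979471
  x_3 = 2.706749 - 0.003975/17.979471 = 2.706528
Iteration 4:
  f(2.706528) = 0.000000
  f'(2.706528) = 17.975881
  x_4 = 2.706528 - 0.000000/17.975881 = 2.706528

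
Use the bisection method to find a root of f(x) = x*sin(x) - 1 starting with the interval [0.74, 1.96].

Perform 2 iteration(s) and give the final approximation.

f(x) = x*sin(x) - 1
Initial interval: [0.74, 1.96]

Iteration 1:
  c_1 = (0.740000 + 1.960000)/2 = 1.350000
  f(c_1) = f(1.350000) = 0.317227
  f(a) × f(c) < 0, new interval: [0.740000, 1.350000]
Iteration 2:
  c_2 = (0.740000 + 1.350000)/2 = 1.045000
  f(c_2) = f(1.045000) = -0.096154
  f(a) × f(c) ≥ 0, new interval: [1.045000, 1.350000]

After 2 iteration(s), the approximation is c_2 = 1.045000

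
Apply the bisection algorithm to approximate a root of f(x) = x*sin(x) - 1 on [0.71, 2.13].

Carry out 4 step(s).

f(x) = x*sin(x) - 1
Initial interval: [0.71, 2.13]

Iteration 1:
  c_1 = (0.710000 + 2.130000)/2 = 1.420000
  f(c_1) = f(1.420000) = 0.403886
  f(a) × f(c) < 0, new interval: [0.710000, 1.420000]
Iteration 2:
  c_2 = (0.710000 + 1.420000)/2 = 1.065000
  f(c_2) = f(1.065000) = -0.068350
  f(a) × f(c) ≥ 0, new interval: [1.065000, 1.420000]
Iteration 3:
  c_3 = (1.065000 + 1.420000)/2 = 1.242500
  f(c_3) = f(1.242500) = 0.176142
  f(a) × f(c) < 0, new interval: [1.065000, 1.242500]
Iteration 4:
  c_4 = (1.065000 + 1.242500)/2 = 1.153750
  f(c_4) = f(1.153750) = 0.054861
  f(a) × f(c) < 0, new interval: [1.065000, 1.153750]

After 4 iteration(s), the approximation is c_4 = 1.153750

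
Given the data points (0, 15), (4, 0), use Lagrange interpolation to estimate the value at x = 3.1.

Lagrange interpolation formula:
P(x) = Σ yᵢ × Lᵢ(x)
where Lᵢ(x) = Π_{j≠i} (x - xⱼ)/(xᵢ - xⱼ)

L_0(3.1) = (3.1 - 4)/(0 - 4) = 0.225000
L_1(3.1) = (3.1 - 0)/(4 - 0) = 0.775000

P(3.1) = 15×L_0(3.1) + 0×L_1(3.1)
P(3.1) = 3.375000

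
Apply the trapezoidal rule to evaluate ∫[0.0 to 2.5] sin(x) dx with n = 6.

f(x) = sin(x)
a = 0.0, b = 2.5, n = 6
h = (b - a)/n = 0.416667

Trapezoidal rule: (h/2)[f(x₀) + 2f(x₁) + 2f(x₂) + ... + f(xₙ)]

x_0 = 0.0000, f(x_0) = 0.000000, coefficient = 1
x_1 = 0.4167, f(x_1) = 0.404715, coefficient = 2
x_2 = 0.8333, f(x_2) = 0.740177, coefficient = 2
x_3 = 1.2500, f(x_3) = 0.948985, coefficient = 2
x_4 = 1.6667, f(x_4) = 0.995408, coefficient = 2
x_5 = 2.0833, f(x_5) = 0.871503, coefficient = 2
x_6 = 2.5000, f(x_6) = 0.598472, coefficient = 1

I ≈ (0.416667/2) × 8.520047 = 1.775010
Exact value: 1.801144
Error: 0.026134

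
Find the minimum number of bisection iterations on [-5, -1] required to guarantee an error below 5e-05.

We need (b-a)/2^n ≤ 5e-05
(-1 - (-5))/2^n ≤ 5e-05
4/2^n ≤ 5e-05
2^n ≥ 80000
n ≥ log₂(80000) = 16.29
n ≥ 17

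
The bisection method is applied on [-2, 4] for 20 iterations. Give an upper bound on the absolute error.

Bisection error bound: |error| ≤ (b-a)/2^n
|error| ≤ (4 - (-2))/2^20 = 6/2^20
|error| ≤ 0.0000057220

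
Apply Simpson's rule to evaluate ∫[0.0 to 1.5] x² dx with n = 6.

f(x) = x²
a = 0.0, b = 1.5, n = 6
h = (b - a)/n = 0.250000

Simpson's rule: (h/3)[f(x₀) + 4f(x₁) + 2f(x₂) + ... + f(xₙ)]

x_0 = 0.0000, f(x_0) = 0.000000, coefficient = 1
x_1 = 0.2500, f(x_1) = 0.062500, coefficient = 4
x_2 = 0.5000, f(x_2) = 0.250000, coefficient = 2
x_3 = 0.7500, f(x_3) = 0.562500, coefficient = 4
x_4 = 1.0000, f(x_4) = 1.000000, coefficient = 2
x_5 = 1.2500, f(x_5) = 1.562500, coefficient = 4
x_6 = 1.5000, f(x_6) = 2.250000, coefficient = 1

I ≈ (0.250000/3) × 13.500000 = 1.125000
Exact value: 1.125000
Error: 0.000000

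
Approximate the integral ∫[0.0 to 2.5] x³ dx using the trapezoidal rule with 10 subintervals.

f(x) = x³
a = 0.0, b = 2.5, n = 10
h = (b - a)/n = 0.250000

Trapezoidal rule: (h/2)[f(x₀) + 2f(x₁) + 2f(x₂) + ... + f(xₙ)]

x_0 = 0.0000, f(x_0) = 0.000000, coefficient = 1
x_1 = 0.2500, f(x_1) = 0.015625, coefficient = 2
x_2 = 0.5000, f(x_2) = 0.125000, coefficient = 2
x_3 = 0.7500, f(x_3) = 0.421875, coefficient = 2
x_4 = 1.0000, f(x_4) = 1.000000, coefficient = 2
x_5 = 1.2500, f(x_5) = 1.953125, coefficient = 2
x_6 = 1.5000, f(x_6) = 3.375000, coefficient = 2
x_7 = 1.7500, f(x_7) = 5.359375, coefficient = 2
x_8 = 2.0000, f(x_8) = 8.000000, coefficient = 2
x_9 = 2.2500, f(x_9) = 11.390625, coefficient = 2
x_10 = 2.5000, f(x_10) = 15.625000, coefficient = 1

I ≈ (0.250000/2) × 78.906250 = 9.863281
Exact value: 9.765625
Error: 0.097656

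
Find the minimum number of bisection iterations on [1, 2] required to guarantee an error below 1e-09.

We need (b-a)/2^n ≤ 1e-09
(2 - 1)/2^n ≤ 1e-09
1/2^n ≤ 1e-09
2^n ≥ 1000000000
n ≥ log₂(1000000000) = 29.90
n ≥ 30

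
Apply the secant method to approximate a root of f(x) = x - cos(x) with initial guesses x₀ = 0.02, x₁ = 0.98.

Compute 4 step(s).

f(x) = x - cos(x)
x₀ = 0.02, x₁ = 0.98

Secant formula: x_{n+1} = x_n - f(x_n)(x_n - x_{n-1})/(f(x_n) - f(x_{n-1}))

Iteration 1:
  f(0.020000) = -0.979800
  f(0.980000) = 0.422977
  x_2 = 0.980000 - 0.422977×(0.980000 - 0.020000)/(0.422977 - (-0.979800))
       = 0.690533
Iteration 2:
  f(0.980000) = 0.422977
  f(0.690533) = -0.080374
  x_3 = 0.690533 - (-0.080374)×(0.690533 - 0.980000)/(-0.080374 - 0.422977)
       = 0.736754
Iteration 3:
  f(0.690533) = -0.080374
  f(0.736754) = -0.003899
  x_4 = 0.736754 - (-0.003899)×(0.736754 - 0.690533)/(-0.003899 - (-0.080374))
       = 0.739111
Iteration 4:
  f(0.736754) = -0.003899
  f(0.739111) = 0.000043
  x_5 = 0.739111 - 0.000043×(0.739111 - 0.736754)/(0.000043 - (-0.003899))
       = 0.739085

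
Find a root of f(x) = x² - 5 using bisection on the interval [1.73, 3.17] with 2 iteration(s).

f(x) = x² - 5
Initial interval: [1.73, 3.17]

Iteration 1:
  c_1 = (1.730000 + 3.170000)/2 = 2.450000
  f(c_1) = f(2.450000) = 1.002500
  f(a) × f(c) < 0, new interval: [1.730000, 2.450000]
Iteration 2:
  c_2 = (1.730000 + 2.450000)/2 = 2.090000
  f(c_2) = f(2.090000) = -0.631900
  f(a) × f(c) ≥ 0, new interval: [2.090000, 2.450000]

After 2 iteration(s), the approximation is c_2 = 2.090000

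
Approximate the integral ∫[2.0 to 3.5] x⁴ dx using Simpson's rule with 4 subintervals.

f(x) = x⁴
a = 2.0, b = 3.5, n = 4
h = (b - a)/n = 0.375000

Simpson's rule: (h/3)[f(x₀) + 4f(x₁) + 2f(x₂) + ... + f(xₙ)]

x_0 = 2.0000, f(x_0) = 16.000000, coefficient = 1
x_1 = 2.3750, f(x_1) = 31.816650, coefficient = 4
x_2 = 2.7500, f(x_2) = 57.191406, coefficient = 2
x_3 = 3.1250, f(x_3) = 95.367432, coefficient = 4
x_4 = 3.5000, f(x_4) = 150.062500, coefficient = 1

I ≈ (0.375000/3) × 789.181641 = 98.647705
Exact value: 98.643750
Error: 0.003955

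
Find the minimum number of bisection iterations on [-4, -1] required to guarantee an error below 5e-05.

We need (b-a)/2^n ≤ 5e-05
(-1 - (-4))/2^n ≤ 5e-05
3/2^n ≤ 5e-05
2^n ≥ 60000
n ≥ log₂(60000) = 15.87
n ≥ 16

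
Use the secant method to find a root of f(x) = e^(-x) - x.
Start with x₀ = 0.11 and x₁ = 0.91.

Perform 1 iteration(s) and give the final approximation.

f(x) = e^(-x) - x
x₀ = 0.11, x₁ = 0.91

Secant formula: x_{n+1} = x_n - f(x_n)(x_n - x_{n-1})/(f(x_n) - f(x_{n-1}))

Iteration 1:
  f(0.110000) = 0.785834
  f(0.910000) = -0.507476
  x_2 = 0.910000 - (-0.507476)×(0.910000 - 0.110000)/(-0.507476 - 0.785834)
       = 0.596092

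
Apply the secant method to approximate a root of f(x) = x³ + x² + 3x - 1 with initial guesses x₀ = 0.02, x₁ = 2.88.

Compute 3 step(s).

f(x) = x³ + x² + 3x - 1
x₀ = 0.02, x₁ = 2.88

Secant formula: x_{n+1} = x_n - f(x_n)(x_n - x_{n-1})/(f(x_n) - f(x_{n-1}))

Iteration 1:
  f(0.020000) = -0.939592
  f(2.880000) = 39.822272
  x_2 = 2.880000 - 39.822272×(2.880000 - 0.020000)/(39.822272 - (-0.939592))
       = 0.085925
Iteration 2:
  f(2.880000) = 39.822272
  f(0.085925) = -0.734207
  x_3 = 0.085925 - (-0.734207)×(0.085925 - 2.880000)/(-0.734207 - 39.822272)
       = 0.136507
Iteration 3:
  f(0.085925) = -0.734207
  f(0.136507) = -0.569300
  x_4 = 0.136507 - (-0.569300)×(0.136507 - 0.085925)/(-0.569300 - (-0.734207))
       = 0.311130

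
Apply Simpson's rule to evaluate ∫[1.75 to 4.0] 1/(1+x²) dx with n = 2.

f(x) = 1/(1+x²)
a = 1.75, b = 4.0, n = 2
h = (b - a)/n = 1.125000

Simpson's rule: (h/3)[f(x₀) + 4f(x₁) + 2f(x₂) + ... + f(xₙ)]

x_0 = 1.7500, f(x_0) = 0.246154, coefficient = 1
x_1 = 2.8750, f(x_1) = 0.107926, coefficient = 4
x_2 = 4.0000, f(x_2) = 0.058824, coefficient = 1

I ≈ (1.125000/3) × 0.736681 = 0.276255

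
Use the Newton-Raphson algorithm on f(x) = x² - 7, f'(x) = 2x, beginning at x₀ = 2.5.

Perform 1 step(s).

f(x) = x² - 7
f'(x) = 2x
x₀ = 2.5

Newton-Raphson formula: x_{n+1} = x_n - f(x_n)/f'(x_n)

Iteration 1:
  f(2.500000) = -0.750000
  f'(2.500000) = 5.000000
  x_1 = 2.500000 - (-0.750000)/5.000000 = 2.650000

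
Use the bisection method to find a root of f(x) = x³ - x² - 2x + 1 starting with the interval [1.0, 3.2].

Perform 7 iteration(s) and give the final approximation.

f(x) = x³ - x² - 2x + 1
Initial interval: [1.0, 3.2]

Iteration 1:
  c_1 = (1.000000 + 3.200000)/2 = 2.100000
  f(c_1) = f(2.100000) = 1.651000
  f(a) × f(c) < 0, new interval: [1.000000, 2.100000]
Iteration 2:
  c_2 = (1.000000 + 2.100000)/2 = 1.550000
  f(c_2) = f(1.550000) = -0.778625
  f(a) × f(c) ≥ 0, new interval: [1.550000, 2.100000]
Iteration 3:
  c_3 = (1.550000 + 2.100000)/2 = 1.825000
  f(c_3) = f(1.825000) = 0.097766
  f(a) × f(c) < 0, new interval: [1.550000, 1.825000]
Iteration 4:
  c_4 = (1.550000 + 1.825000)/2 = 1.687500
  f(c_4) = f(1.687500) = -0.417236
  f(a) × f(c) ≥ 0, new interval: [1.687500, 1.825000]
Iteration 5:
  c_5 = (1.687500 + 1.825000)/2 = 1.756250
  f(c_5) = f(1.756250) = -0.179912
  f(a) × f(c) ≥ 0, new interval: [1.756250, 1.825000]
Iteration 6:
  c_6 = (1.756250 + 1.825000)/2 = 1.790625
  f(c_6) = f(1.790625) = -0.046239
  f(a) × f(c) ≥ 0, new interval: [1.790625, 1.825000]
Iteration 7:
  c_7 = (1.790625 + 1.825000)/2 = 1.807813
  f(c_7) = f(1.807813) = 0.024457
  f(a) × f(c) < 0, new interval: [1.790625, 1.807813]

After 7 iteration(s), the approximation is c_7 = 1.807813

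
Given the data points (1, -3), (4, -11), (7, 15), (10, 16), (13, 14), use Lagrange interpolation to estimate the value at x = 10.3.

Lagrange interpolation formula:
P(x) = Σ yᵢ × Lᵢ(x)
where Lᵢ(x) = Π_{j≠i} (x - xⱼ)/(xᵢ - xⱼ)

L_0(10.3) = (10.3 - 4)/(1 - 4) × (10.3 - 7)/(1 - 7) × (10.3 - 10)/(1 - 10) × (10.3 - 13)/(1 - 13) = -0.008663
L_1(10.3) = (10.3 - 1)/(4 - 1) × (10.3 - 7)/(4 - 7) × (10.3 - 10)/(4 - 10) × (10.3 - 13)/(4 - 13) = 0.051150
L_2(10.3) = (10.3 - 1)/(7 - 1) × (10.3 - 4)/(7 - 4) × (10.3 - 10)/(7 - 10) × (10.3 - 13)/(7 - 13) = -0.146475
L_3(10.3) = (10.3 - 1)/(10 - 1) × (10.3 - 4)/(10 - 4) × (10.3 - 7)/(10 - 7) × (10.3 - 13)/(10 - 13) = 1.074150
L_4(10.3) = (10.3 - 1)/(13 - 1) × (10.3 - 4)/(13 - 4) × (10.3 - 7)/(13 - 7) × (10.3 - 10)/(13 - 10) = 0.029838

P(10.3) = (-3)×L_0(10.3) + (-11)×L_1(10.3) + 15×L_2(10.3) + 16×L_3(10.3) + 14×L_4(10.3)
P(10.3) = 14.870337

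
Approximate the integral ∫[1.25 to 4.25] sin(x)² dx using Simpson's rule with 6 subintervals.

f(x) = sin(x)²
a = 1.25, b = 4.25, n = 6
h = (b - a)/n = 0.500000

Simpson's rule: (h/3)[f(x₀) + 4f(x₁) + 2f(x₂) + ... + f(xₙ)]

x_0 = 1.2500, f(x_0) = 0.900572, coefficient = 1
x_1 = 1.7500, f(x_1) = 0.968228, coefficient = 4
x_2 = 2.2500, f(x_2) = 0.605398, coefficient = 2
x_3 = 2.7500, f(x_3) = 0.145665, coefficient = 4
x_4 = 3.2500, f(x_4) = 0.011706, coefficient = 2
x_5 = 3.7500, f(x_5) = 0.326682, coefficient = 4
x_6 = 4.2500, f(x_6) = 0.801006, coefficient = 1

I ≈ (0.500000/3) × 8.698089 = 1.449682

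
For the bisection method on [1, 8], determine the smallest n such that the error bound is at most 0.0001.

We need (b-a)/2^n ≤ 0.0001
(8 - 1)/2^n ≤ 0.0001
7/2^n ≤ 0.0001
2^n ≥ 70000
n ≥ log₂(70000) = 16.10
n ≥ 17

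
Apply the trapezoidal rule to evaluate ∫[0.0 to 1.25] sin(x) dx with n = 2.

f(x) = sin(x)
a = 0.0, b = 1.25, n = 2
h = (b - a)/n = 0.625000

Trapezoidal rule: (h/2)[f(x₀) + 2f(x₁) + 2f(x₂) + ... + f(xₙ)]

x_0 = 0.0000, f(x_0) = 0.000000, coefficient = 1
x_1 = 0.6250, f(x_1) = 0.585097, coefficient = 2
x_2 = 1.2500, f(x_2) = 0.948985, coefficient = 1

I ≈ (0.625000/2) × 2.119179 = 0.662243
Exact value: 0.684678
Error: 0.022434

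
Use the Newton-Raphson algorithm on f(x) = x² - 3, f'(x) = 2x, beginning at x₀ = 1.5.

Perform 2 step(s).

f(x) = x² - 3
f'(x) = 2x
x₀ = 1.5

Newton-Raphson formula: x_{n+1} = x_n - f(x_n)/f'(x_n)

Iteration 1:
  f(1.500000) = -0.750000
  f'(1.500000) = 3.000000
  x_1 = 1.500000 - (-0.750000)/3.000000 = 1.750000
Iteration 2:
  f(1.750000) = 0.062500
  f'(1.750000) = 3.500000
  x_2 = 1.750000 - 0.062500/3.500000 = 1.732143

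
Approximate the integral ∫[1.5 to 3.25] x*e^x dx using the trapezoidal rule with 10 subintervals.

f(x) = x*e^x
a = 1.5, b = 3.25, n = 10
h = (b - a)/n = 0.175000

Trapezoidal rule: (h/2)[f(x₀) + 2f(x₁) + 2f(x₂) + ... + f(xₙ)]

x_0 = 1.5000, f(x_0) = 6.722534, coefficient = 1
x_1 = 1.6750, f(x_1) = 8.942482, coefficient = 2
x_2 = 1.8500, f(x_2) = 11.765666, coefficient = 2
x_3 = 2.0250, f(x_3) = 15.341625, coefficient = 2
x_4 = 2.2000, f(x_4) = 19.855030, coefficient = 2
x_5 = 2.3750, f(x_5) = 25.533656, coefficient = 2
x_6 = 2.5500, f(x_6) = 32.658115, coefficient = 2
x_7 = 2.7250, f(x_7) = 41.573728, coefficient = 2
x_8 = 2.9000, f(x_8) = 52.705022, coefficient = 2
x_9 = 3.0750, f(x_9) = 66.573387, coefficient = 2
x_10 = 3.2500, f(x_10) = 83.818605, coefficient = 1

I ≈ (0.175000/2) × 640.438558 = 56.038374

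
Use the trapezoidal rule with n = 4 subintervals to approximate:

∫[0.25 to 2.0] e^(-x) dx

f(x) = e^(-x)
a = 0.25, b = 2.0, n = 4
h = (b - a)/n = 0.437500

Trapezoidal rule: (h/2)[f(x₀) + 2f(x₁) + 2f(x₂) + ... + f(xₙ)]

x_0 = 0.2500, f(x_0) = 0.778801, coefficient = 1
x_1 = 0.6875, f(x_1) = 0.502832, coefficient = 2
x_2 = 1.1250, f(x_2) = 0.324652, coefficient = 2
x_3 = 1.5625, f(x_3) = 0.209611, coefficient = 2
x_4 = 2.0000, f(x_4) = 0.135335, coefficient = 1

I ≈ (0.437500/2) × 2.988327 = 0.653697
Exact value: 0.643465
Error: 0.010231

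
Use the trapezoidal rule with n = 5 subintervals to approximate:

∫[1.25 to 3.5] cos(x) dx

f(x) = cos(x)
a = 1.25, b = 3.5, n = 5
h = (b - a)/n = 0.450000

Trapezoidal rule: (h/2)[f(x₀) + 2f(x₁) + 2f(x₂) + ... + f(xₙ)]

x_0 = 1.2500, f(x_0) = 0.315322, coefficient = 1
x_1 = 1.7000, f(x_1) = -0.128844, coefficient = 2
x_2 = 2.1500, f(x_2) = -0.547358, coefficient = 2
x_3 = 2.6000, f(x_3) = -0.856889, coefficient = 2
x_4 = 3.0500, f(x_4) = -0.995808, coefficient = 2
x_5 = 3.5000, f(x_5) = -0.936457, coefficient = 1

I ≈ (0.450000/2) × -5.678933 = -1.277760
Exact value: -1.299768
Error: 0.022008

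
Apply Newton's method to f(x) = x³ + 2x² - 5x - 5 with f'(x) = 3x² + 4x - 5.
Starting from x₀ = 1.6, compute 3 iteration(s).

f(x) = x³ + 2x² - 5x - 5
f'(x) = 3x² + 4x - 5
x₀ = 1.6

Newton-Raphson formula: x_{n+1} = x_n - f(x_n)/f'(x_n)

Iteration 1:
  f(1.600000) = -3.784000
  f'(1.600000) = 9.080000
  x_1 = 1.600000 - (-3.784000)/9.080000 = 2.016740
Iteration 2:
  f(2.016740) = 1.253348
  f'(2.016740) = 15.268682
  x_2 = 2.016740 - 1.253348/15.268682 = 1.934654
Iteration 3:
  f(1.934654) = 0.053690
  f'(1.934654) = 13.967273
  x_3 = 1.934654 - 0.053690/13.967273 = 1.930810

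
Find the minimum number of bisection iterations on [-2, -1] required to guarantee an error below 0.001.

We need (b-a)/2^n ≤ 0.001
(-1 - (-2))/2^n ≤ 0.001
1/2^n ≤ 0.001
2^n ≥ 1000
n ≥ log₂(1000) = 9.97
n ≥ 10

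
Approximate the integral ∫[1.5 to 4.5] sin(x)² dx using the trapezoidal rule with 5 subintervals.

f(x) = sin(x)²
a = 1.5, b = 4.5, n = 5
h = (b - a)/n = 0.600000

Trapezoidal rule: (h/2)[f(x₀) + 2f(x₁) + 2f(x₂) + ... + f(xₙ)]

x_0 = 1.5000, f(x_0) = 0.994996, coefficient = 1
x_1 = 2.1000, f(x_1) = 0.745130, coefficient = 2
x_2 = 2.7000, f(x_2) = 0.182654, coefficient = 2
x_3 = 3.3000, f(x_3) = 0.024884, coefficient = 2
x_4 = 3.9000, f(x_4) = 0.473022, coefficient = 2
x_5 = 4.5000, f(x_5) = 0.955565, coefficient = 1

I ≈ (0.600000/2) × 4.801941 = 1.440582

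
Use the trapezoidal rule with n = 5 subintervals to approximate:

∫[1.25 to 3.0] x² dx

f(x) = x²
a = 1.25, b = 3.0, n = 5
h = (b - a)/n = 0.350000

Trapezoidal rule: (h/2)[f(x₀) + 2f(x₁) + 2f(x₂) + ... + f(xₙ)]

x_0 = 1.2500, f(x_0) = 1.562500, coefficient = 1
x_1 = 1.6000, f(x_1) = 2.560000, coefficient = 2
x_2 = 1.9500, f(x_2) = 3.802500, coefficient = 2
x_3 = 2.3000, f(x_3) = 5.290000, coefficient = 2
x_4 = 2.6500, f(x_4) = 7.022500, coefficient = 2
x_5 = 3.0000, f(x_5) = 9.000000, coefficient = 1

I ≈ (0.350000/2) × 47.912500 = 8.384688
Exact value: 8.348958
Error: 0.035729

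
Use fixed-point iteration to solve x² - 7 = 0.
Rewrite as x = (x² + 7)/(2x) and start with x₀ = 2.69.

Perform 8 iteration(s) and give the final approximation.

Equation: x² - 7 = 0
Fixed-point form: x = (x² + 7)/(2x)
x₀ = 2.69

x_1 = g(2.690000) = 2.646115
x_2 = g(2.646115) = 2.645751
x_3 = g(2.645751) = 2.645751
x_4 = g(2.645751) = 2.645751
x_5 = g(2.645751) = 2.645751
x_6 = g(2.645751) = 2.645751
x_7 = g(2.645751) = 2.645751
x_8 = g(2.645751) = 2.645751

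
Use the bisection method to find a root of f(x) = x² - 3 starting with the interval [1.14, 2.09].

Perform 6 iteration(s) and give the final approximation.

f(x) = x² - 3
Initial interval: [1.14, 2.09]

Iteration 1:
  c_1 = (1.140000 + 2.090000)/2 = 1.615000
  f(c_1) = f(1.615000) = -0.391775
  f(a) × f(c) ≥ 0, new interval: [1.615000, 2.090000]
Iteration 2:
  c_2 = (1.615000 + 2.090000)/2 = 1.852500
  f(c_2) = f(1.852500) = 0.431756
  f(a) × f(c) < 0, new interval: [1.615000, 1.852500]
Iteration 3:
  c_3 = (1.615000 + 1.852500)/2 = 1.733750
  f(c_3) = f(1.733750) = 0.005889
  f(a) × f(c) < 0, new interval: [1.615000, 1.733750]
Iteration 4:
  c_4 = (1.615000 + 1.733750)/2 = 1.674375
  f(c_4) = f(1.674375) = -0.196468
  f(a) × f(c) ≥ 0, new interval: [1.674375, 1.733750]
Iteration 5:
  c_5 = (1.674375 + 1.733750)/2 = 1.704062
  f(c_5) = f(1.704062) = -0.096171
  f(a) × f(c) ≥ 0, new interval: [1.704062, 1.733750]
Iteration 6:
  c_6 = (1.704062 + 1.733750)/2 = 1.718906
  f(c_6) = f(1.718906) = -0.045361
  f(a) × f(c) ≥ 0, new interval: [1.718906, 1.733750]

After 6 iteration(s), the approximation is c_6 = 1.718906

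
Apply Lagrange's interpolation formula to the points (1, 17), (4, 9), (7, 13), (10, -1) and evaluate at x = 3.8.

Lagrange interpolation formula:
P(x) = Σ yᵢ × Lᵢ(x)
where Lᵢ(x) = Π_{j≠i} (x - xⱼ)/(xᵢ - xⱼ)

L_0(3.8) = (3.8 - 4)/(1 - 4) × (3.8 - 7)/(1 - 7) × (3.8 - 10)/(1 - 10) = 0.024494
L_1(3.8) = (3.8 - 1)/(4 - 1) × (3.8 - 7)/(4 - 7) × (3.8 - 10)/(4 - 10) = 1.028741
L_2(3.8) = (3.8 - 1)/(7 - 1) × (3.8 - 4)/(7 - 4) × (3.8 - 10)/(7 - 10) = -0.064296
L_3(3.8) = (3.8 - 1)/(10 - 1) × (3.8 - 4)/(10 - 4) × (3.8 - 7)/(10 - 7) = 0.011062

P(3.8) = 17×L_0(3.8) + 9×L_1(3.8) + 13×L_2(3.8) + (-1)×L_3(3.8)
P(3.8) = 8.828148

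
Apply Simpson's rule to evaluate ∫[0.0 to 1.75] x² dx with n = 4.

f(x) = x²
a = 0.0, b = 1.75, n = 4
h = (b - a)/n = 0.437500

Simpson's rule: (h/3)[f(x₀) + 4f(x₁) + 2f(x₂) + ... + f(xₙ)]

x_0 = 0.0000, f(x_0) = 0.000000, coefficient = 1
x_1 = 0.4375, f(x_1) = 0.191406, coefficient = 4
x_2 = 0.8750, f(x_2) = 0.765625, coefficient = 2
x_3 = 1.3125, f(x_3) = 1.722656, coefficient = 4
x_4 = 1.7500, f(x_4) = 3.062500, coefficient = 1

I ≈ (0.437500/3) × 12.250000 = 1.786458
Exact value: 1.786458
Error: 0.000000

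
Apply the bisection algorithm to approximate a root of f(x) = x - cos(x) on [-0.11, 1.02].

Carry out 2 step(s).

f(x) = x - cos(x)
Initial interval: [-0.11, 1.02]

Iteration 1:
  c_1 = (-0.110000 + 1.020000)/2 = 0.455000
  f(c_1) = f(0.455000) = -0.443261
  f(a) × f(c) ≥ 0, new interval: [0.455000, 1.020000]
Iteration 2:
  c_2 = (0.455000 + 1.020000)/2 = 0.737500
  f(c_2) = f(0.737500) = -0.002652
  f(a) × f(c) ≥ 0, new interval: [0.737500, 1.020000]

After 2 iteration(s), the approximation is c_2 = 0.737500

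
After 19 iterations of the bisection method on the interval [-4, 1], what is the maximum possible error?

Bisection error bound: |error| ≤ (b-a)/2^n
|error| ≤ (1 - (-4))/2^19 = 5/2^19
|error| ≤ 0.0000095367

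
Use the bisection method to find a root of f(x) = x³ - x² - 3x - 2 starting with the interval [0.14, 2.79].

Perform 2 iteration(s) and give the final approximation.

f(x) = x³ - x² - 3x - 2
Initial interval: [0.14, 2.79]

Iteration 1:
  c_1 = (0.140000 + 2.790000)/2 = 1.465000
  f(c_1) = f(1.465000) = -5.397005
  f(a) × f(c) ≥ 0, new interval: [1.465000, 2.790000]
Iteration 2:
  c_2 = (1.465000 + 2.790000)/2 = 2.127500
  f(c_2) = f(2.127500) = -3.279146
  f(a) × f(c) ≥ 0, new interval: [2.127500, 2.790000]

After 2 iteration(s), the approximation is c_2 = 2.127500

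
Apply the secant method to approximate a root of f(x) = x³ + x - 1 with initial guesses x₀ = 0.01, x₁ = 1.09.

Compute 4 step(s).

f(x) = x³ + x - 1
x₀ = 0.01, x₁ = 1.09

Secant formula: x_{n+1} = x_n - f(x_n)(x_n - x_{n-1})/(f(x_n) - f(x_{n-1}))

Iteration 1:
  f(0.010000) = -0.989999
  f(1.090000) = 1.385029
  x_2 = 1.090000 - 1.385029×(1.090000 - 0.010000)/(1.385029 - (-0.989999))
       = 0.460184
Iteration 2:
  f(1.090000) = 1.385029
  f(0.460184) = -0.442364
  x_3 = 0.460184 - (-0.442364)×(0.460184 - 1.090000)/(-0.442364 - 1.385029)
       = 0.612646
Iteration 3:
  f(0.460184) = -0.442364
  f(0.612646) = -0.157407
  x_4 = 0.612646 - (-0.157407)×(0.612646 - 0.460184)/(-0.157407 - (-0.442364))
       = 0.696864
Iteration 4:
  f(0.612646) = -0.157407
  f(0.696864) = 0.035275
  x_5 = 0.696864 - 0.035275×(0.696864 - 0.612646)/(0.035275 - (-0.157407))
       = 0.681446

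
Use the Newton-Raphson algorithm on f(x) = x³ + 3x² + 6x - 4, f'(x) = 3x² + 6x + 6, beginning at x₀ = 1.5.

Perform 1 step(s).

f(x) = x³ + 3x² + 6x - 4
f'(x) = 3x² + 6x + 6
x₀ = 1.5

Newton-Raphson formula: x_{n+1} = x_n - f(x_n)/f'(x_n)

Iteration 1:
  f(1.500000) = 15.125000
  f'(1.500000) = 21.750000
  x_1 = 1.500000 - 15.125000/21.750000 = 0.804598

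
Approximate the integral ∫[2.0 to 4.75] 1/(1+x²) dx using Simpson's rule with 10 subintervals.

f(x) = 1/(1+x²)
a = 2.0, b = 4.75, n = 10
h = (b - a)/n = 0.275000

Simpson's rule: (h/3)[f(x₀) + 4f(x₁) + 2f(x₂) + ... + f(xₙ)]

x_0 = 2.0000, f(x_0) = 0.200000, coefficient = 1
x_1 = 2.2750, f(x_1) = 0.161927, coefficient = 4
x_2 = 2.5500, f(x_2) = 0.133289, coefficient = 2
x_3 = 2.8250, f(x_3) = 0.111351, coefficient = 4
x_4 = 3.1000, f(x_4) = 0.094251, coefficient = 2
x_5 = 3.3750, f(x_5) = 0.080706, coefficient = 4
x_6 = 3.6500, f(x_6) = 0.069820, coefficient = 2
x_7 = 3.9250, f(x_7) = 0.060955, coefficient = 4
x_8 = 4.2000, f(x_8) = 0.053648, coefficient = 2
x_9 = 4.4750, f(x_9) = 0.047561, coefficient = 4
x_10 = 4.7500, f(x_10) = 0.042440, coefficient = 1

I ≈ (0.275000/3) × 2.794455 = 0.256158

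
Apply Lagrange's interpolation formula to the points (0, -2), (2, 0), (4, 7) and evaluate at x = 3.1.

Lagrange interpolation formula:
P(x) = Σ yᵢ × Lᵢ(x)
where Lᵢ(x) = Π_{j≠i} (x - xⱼ)/(xᵢ - xⱼ)

L_0(3.1) = (3.1 - 2)/(0 - 2) × (3.1 - 4)/(0 - 4) = -0.123750
L_1(3.1) = (3.1 - 0)/(2 - 0) × (3.1 - 4)/(2 - 4) = 0.697500
L_2(3.1) = (3.1 - 0)/(4 - 0) × (3.1 - 2)/(4 - 2) = 0.426250

P(3.1) = (-2)×L_0(3.1) + 0×L_1(3.1) + 7×L_2(3.1)
P(3.1) = 3.231250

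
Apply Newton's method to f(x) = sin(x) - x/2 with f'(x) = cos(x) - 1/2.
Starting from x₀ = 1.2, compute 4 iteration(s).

f(x) = sin(x) - x/2
f'(x) = cos(x) - 1/2
x₀ = 1.2

Newton-Raphson formula: x_{n+1} = x_n - f(x_n)/f'(x_n)

Iteration 1:
  f(1.200000) = 0.332039
  f'(1.200000) = -0.137642
  x_1 = 1.200000 - 0.332039/(-0.137642) = 3.612334
Iteration 2:
  f(3.612334) = -2.259714
  f'(3.612334) = -1.391232
  x_2 = 3.612334 - (-2.259714)/(-1.391232) = 1.988080
Iteration 3:
  f(1.988080) = -0.079847
  f'(1.988080) = -0.905279
  x_3 = 1.988080 - (-0.079847)/(-0.905279) = 1.899879
Iteration 4:
  f(1.899879) = -0.003600
  f'(1.899879) = -0.823175
  x_4 = 1.899879 - (-0.003600)/(-0.823175) = 1.895505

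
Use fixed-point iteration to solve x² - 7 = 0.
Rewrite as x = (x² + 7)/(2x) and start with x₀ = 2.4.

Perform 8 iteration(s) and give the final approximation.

Equation: x² - 7 = 0
Fixed-point form: x = (x² + 7)/(2x)
x₀ = 2.4

x_1 = g(2.400000) = 2.658333
x_2 = g(2.658333) = 2.645781
x_3 = g(2.645781) = 2.645751
x_4 = g(2.645751) = 2.645751
x_5 = g(2.645751) = 2.645751
x_6 = g(2.645751) = 2.645751
x_7 = g(2.645751) = 2.645751
x_8 = g(2.645751) = 2.645751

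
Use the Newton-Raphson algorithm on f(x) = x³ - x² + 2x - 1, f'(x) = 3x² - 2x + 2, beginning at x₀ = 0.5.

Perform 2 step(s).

f(x) = x³ - x² + 2x - 1
f'(x) = 3x² - 2x + 2
x₀ = 0.5

Newton-Raphson formula: x_{n+1} = x_n - f(x_n)/f'(x_n)

Iteration 1:
  f(0.500000) = -0.125000
  f'(0.500000) = 1.750000
  x_1 = 0.500000 - (-0.125000)/1.750000 = 0.571429
Iteration 2:
  f(0.571429) = 0.002915
  f'(0.571429) = 1.836735
  x_2 = 0.571429 - 0.002915/1.836735 = 0.569841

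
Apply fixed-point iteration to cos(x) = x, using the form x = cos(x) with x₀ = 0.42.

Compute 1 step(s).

Equation: cos(x) = x
Fixed-point form: x = cos(x)
x₀ = 0.42

x_1 = g(0.420000) = 0.913089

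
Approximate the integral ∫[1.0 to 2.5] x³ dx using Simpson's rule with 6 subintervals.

f(x) = x³
a = 1.0, b = 2.5, n = 6
h = (b - a)/n = 0.250000

Simpson's rule: (h/3)[f(x₀) + 4f(x₁) + 2f(x₂) + ... + f(xₙ)]

x_0 = 1.0000, f(x_0) = 1.000000, coefficient = 1
x_1 = 1.2500, f(x_1) = 1.953125, coefficient = 4
x_2 = 1.5000, f(x_2) = 3.375000, coefficient = 2
x_3 = 1.7500, f(x_3) = 5.359375, coefficient = 4
x_4 = 2.0000, f(x_4) = 8.000000, coefficient = 2
x_5 = 2.2500, f(x_5) = 11.390625, coefficient = 4
x_6 = 2.5000, f(x_6) = 15.625000, coefficient = 1

I ≈ (0.250000/3) × 114.187500 = 9.515625
Exact value: 9.515625
Error: 0.000000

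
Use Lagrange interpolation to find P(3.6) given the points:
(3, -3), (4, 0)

Lagrange interpolation formula:
P(x) = Σ yᵢ × Lᵢ(x)
where Lᵢ(x) = Π_{j≠i} (x - xⱼ)/(xᵢ - xⱼ)

L_0(3.6) = (3.6 - 4)/(3 - 4) = 0.400000
L_1(3.6) = (3.6 - 3)/(4 - 3) = 0.600000

P(3.6) = (-3)×L_0(3.6) + 0×L_1(3.6)
P(3.6) = -1.200000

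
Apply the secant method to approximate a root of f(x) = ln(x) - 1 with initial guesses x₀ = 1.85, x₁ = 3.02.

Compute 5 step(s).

f(x) = ln(x) - 1
x₀ = 1.85, x₁ = 3.02

Secant formula: x_{n+1} = x_n - f(x_n)(x_n - x_{n-1})/(f(x_n) - f(x_{n-1}))

Iteration 1:
  f(1.850000) = -0.384814
  f(3.020000) = 0.105257
  x_2 = 3.020000 - 0.105257×(3.020000 - 1.850000)/(0.105257 - (-0.384814))
       = 2.768709
Iteration 2:
  f(3.020000) = 0.105257
  f(2.768709) = 0.018381
  x_3 = 2.768709 - 0.018381×(2.768709 - 3.020000)/(0.018381 - 0.105257)
       = 2.715541
Iteration 3:
  f(2.768709) = 0.018381
  f(2.715541) = -0.001009
  x_4 = 2.715541 - (-0.001009)×(2.715541 - 2.768709)/(-0.001009 - 0.018381)
       = 2.718307
Iteration 4:
  f(2.715541) = -0.001009
  f(2.718307) = 0.000009
  x_5 = 2.718307 - 0.000009×(2.718307 - 2.715541)/(0.000009 - (-0.001009))
       = 2.718282
Iteration 5:
  f(2.718307) = 0.000009
  f(2.718282) = 0.000000
  x_6 = 2.718282 - 0.000000×(2.718282 - 2.718307)/(0.000000 - 0.000009)
       = 2.718282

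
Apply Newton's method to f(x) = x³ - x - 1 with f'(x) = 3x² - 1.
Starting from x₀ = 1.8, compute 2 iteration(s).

f(x) = x³ - x - 1
f'(x) = 3x² - 1
x₀ = 1.8

Newton-Raphson formula: x_{n+1} = x_n - f(x_n)/f'(x_n)

Iteration 1:
  f(1.800000) = 3.032000
  f'(1.800000) = 8.720000
  x_1 = 1.800000 - 3.032000/8.720000 = 1.452294
Iteration 2:
  f(1.452294) = 0.610821
  f'(1.452294) = 5.327470
  x_2 = 1.452294 - 0.610821/5.327470 = 1.337639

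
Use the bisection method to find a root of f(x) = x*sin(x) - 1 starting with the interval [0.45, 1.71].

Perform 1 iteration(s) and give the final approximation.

f(x) = x*sin(x) - 1
Initial interval: [0.45, 1.71]

Iteration 1:
  c_1 = (0.450000 + 1.710000)/2 = 1.080000
  f(c_1) = f(1.080000) = -0.047486
  f(a) × f(c) ≥ 0, new interval: [1.080000, 1.710000]

After 1 iteration(s), the approximation is c_1 = 1.080000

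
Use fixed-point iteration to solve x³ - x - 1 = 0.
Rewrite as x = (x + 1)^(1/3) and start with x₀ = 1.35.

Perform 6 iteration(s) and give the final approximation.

Equation: x³ - x - 1 = 0
Fixed-point form: x = (x + 1)^(1/3)
x₀ = 1.35

x_1 = g(1.350000) = 1.329503
x_2 = g(1.329503) = 1.325626
x_3 = g(1.325626) = 1.324890
x_4 = g(1.324890) = 1.324751
x_5 = g(1.324751) = 1.324724
x_6 = g(1.324724) = 1.324719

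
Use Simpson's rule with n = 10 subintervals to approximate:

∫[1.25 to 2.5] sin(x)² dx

f(x) = sin(x)²
a = 1.25, b = 2.5, n = 10
h = (b - a)/n = 0.125000

Simpson's rule: (h/3)[f(x₀) + 4f(x₁) + 2f(x₂) + ... + f(xₙ)]

x_0 = 1.2500, f(x_0) = 0.900572, coefficient = 1
x_1 = 1.3750, f(x_1) = 0.962151, coefficient = 4
x_2 = 1.5000, f(x_2) = 0.994996, coefficient = 2
x_3 = 1.6250, f(x_3) = 0.997065, coefficient = 4
x_4 = 1.7500, f(x_4) = 0.968228, coefficient = 2
x_5 = 1.8750, f(x_5) = 0.910280, coefficient = 4
x_6 = 2.0000, f(x_6) = 0.826822, coefficient = 2
x_7 = 2.1250, f(x_7) = 0.723044, coefficient = 4
x_8 = 2.2500, f(x_8) = 0.605398, coefficient = 2
x_9 = 2.3750, f(x_9) = 0.481199, coefficient = 4
x_10 = 2.5000, f(x_10) = 0.358169, coefficient = 1

I ≈ (0.125000/3) × 24.344583 = 1.014358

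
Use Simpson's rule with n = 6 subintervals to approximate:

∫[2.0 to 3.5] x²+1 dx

f(x) = x²+1
a = 2.0, b = 3.5, n = 6
h = (b - a)/n = 0.250000

Simpson's rule: (h/3)[f(x₀) + 4f(x₁) + 2f(x₂) + ... + f(xₙ)]

x_0 = 2.0000, f(x_0) = 5.000000, coefficient = 1
x_1 = 2.2500, f(x_1) = 6.062500, coefficient = 4
x_2 = 2.5000, f(x_2) = 7.250000, coefficient = 2
x_3 = 2.7500, f(x_3) = 8.562500, coefficient = 4
x_4 = 3.0000, f(x_4) = 10.000000, coefficient = 2
x_5 = 3.2500, f(x_5) = 11.562500, coefficient = 4
x_6 = 3.5000, f(x_6) = 13.250000, coefficient = 1

I ≈ (0.250000/3) × 157.500000 = 13.125000
Exact value: 13.125000
Error: 0.000000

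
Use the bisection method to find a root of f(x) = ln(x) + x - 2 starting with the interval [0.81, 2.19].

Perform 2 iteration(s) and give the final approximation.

f(x) = ln(x) + x - 2
Initial interval: [0.81, 2.19]

Iteration 1:
  c_1 = (0.810000 + 2.190000)/2 = 1.500000
  f(c_1) = f(1.500000) = -0.094535
  f(a) × f(c) ≥ 0, new interval: [1.500000, 2.190000]
Iteration 2:
  c_2 = (1.500000 + 2.190000)/2 = 1.845000
  f(c_2) = f(1.845000) = 0.457479
  f(a) × f(c) < 0, new interval: [1.500000, 1.845000]

After 2 iteration(s), the approximation is c_2 = 1.845000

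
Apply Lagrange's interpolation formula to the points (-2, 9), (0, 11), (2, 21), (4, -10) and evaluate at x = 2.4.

Lagrange interpolation formula:
P(x) = Σ yᵢ × Lᵢ(x)
where Lᵢ(x) = Π_{j≠i} (x - xⱼ)/(xᵢ - xⱼ)

L_0(2.4) = (2.4 - 0)/(-2 - 0) × (2.4 - 2)/(-2 - 2) × (2.4 - 4)/(-2 - 4) = 0.032000
L_1(2.4) = (2.4 - (-2))/(0 - (-2)) × (2.4 - 2)/(0 - 2) × (2.4 - 4)/(0 - 4) = -0.176000
L_2(2.4) = (2.4 - (-2))/(2 - (-2)) × (2.4 - 0)/(2 - 0) × (2.4 - 4)/(2 - 4) = 1.056000
L_3(2.4) = (2.4 - (-2))/(4 - (-2)) × (2.4 - 0)/(4 - 0) × (2.4 - 2)/(4 - 2) = 0.088000

P(2.4) = 9×L_0(2.4) + 11×L_1(2.4) + 21×L_2(2.4) + (-10)×L_3(2.4)
P(2.4) = 19.648000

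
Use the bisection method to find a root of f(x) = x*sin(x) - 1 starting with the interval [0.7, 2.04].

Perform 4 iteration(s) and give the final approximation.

f(x) = x*sin(x) - 1
Initial interval: [0.7, 2.04]

Iteration 1:
  c_1 = (0.700000 + 2.040000)/2 = 1.370000
  f(c_1) = f(1.370000) = 0.342474
  f(a) × f(c) < 0, new interval: [0.700000, 1.370000]
Iteration 2:
  c_2 = (0.700000 + 1.370000)/2 = 1.035000
  f(c_2) = f(1.035000) = -0.110042
  f(a) × f(c) ≥ 0, new interval: [1.035000, 1.370000]
Iteration 3:
  c_3 = (1.035000 + 1.370000)/2 = 1.202500
  f(c_3) = f(1.202500) = 0.121863
  f(a) × f(c) < 0, new interval: [1.035000, 1.202500]
Iteration 4:
  c_4 = (1.035000 + 1.202500)/2 = 1.118750
  f(c_4) = f(1.118750) = 0.006377
  f(a) × f(c) < 0, new interval: [1.035000, 1.118750]

After 4 iteration(s), the approximation is c_4 = 1.118750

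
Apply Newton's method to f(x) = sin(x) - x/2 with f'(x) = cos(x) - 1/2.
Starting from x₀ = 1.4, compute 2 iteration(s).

f(x) = sin(x) - x/2
f'(x) = cos(x) - 1/2
x₀ = 1.4

Newton-Raphson formula: x_{n+1} = x_n - f(x_n)/f'(x_n)

Iteration 1:
  f(1.400000) = 0.285450
  f'(1.400000) = -0.330033
  x_1 = 1.400000 - 0.285450/(-0.330033) = 2.264913
Iteration 2:
  f(2.264913) = -0.363838
  f'(2.264913) = -1.139707
  x_2 = 2.264913 - (-0.363838)/(-1.139707) = 1.945675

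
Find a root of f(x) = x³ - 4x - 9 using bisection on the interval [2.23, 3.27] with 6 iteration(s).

f(x) = x³ - 4x - 9
Initial interval: [2.23, 3.27]

Iteration 1:
  c_1 = (2.230000 + 3.270000)/2 = 2.750000
  f(c_1) = f(2.750000) = 0.796875
  f(a) × f(c) < 0, new interval: [2.230000, 2.750000]
Iteration 2:
  c_2 = (2.230000 + 2.750000)/2 = 2.490000
  f(c_2) = f(2.490000) = -3.521751
  f(a) × f(c) ≥ 0, new interval: [2.490000, 2.750000]
Iteration 3:
  c_3 = (2.490000 + 2.750000)/2 = 2.620000
  f(c_3) = f(2.620000) = -1.495272
  f(a) × f(c) ≥ 0, new interval: [2.620000, 2.750000]
Iteration 4:
  c_4 = (2.620000 + 2.750000)/2 = 2.685000
  f(c_4) = f(2.685000) = -0.383231
  f(a) × f(c) ≥ 0, new interval: [2.685000, 2.750000]
Iteration 5:
  c_5 = (2.685000 + 2.750000)/2 = 2.717500
  f(c_5) = f(2.717500) = 0.198211
  f(a) × f(c) < 0, new interval: [2.685000, 2.717500]
Iteration 6:
  c_6 = (2.685000 + 2.717500)/2 = 2.701250
  f(c_6) = f(2.701250) = -0.094650
  f(a) × f(c) ≥ 0, new interval: [2.701250, 2.717500]

After 6 iteration(s), the approximation is c_6 = 2.701250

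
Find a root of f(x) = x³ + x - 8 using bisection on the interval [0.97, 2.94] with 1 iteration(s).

f(x) = x³ + x - 8
Initial interval: [0.97, 2.94]

Iteration 1:
  c_1 = (0.970000 + 2.940000)/2 = 1.955000
  f(c_1) = f(1.955000) = 1.427059
  f(a) × f(c) < 0, new interval: [0.970000, 1.955000]

After 1 iteration(s), the approximation is c_1 = 1.955000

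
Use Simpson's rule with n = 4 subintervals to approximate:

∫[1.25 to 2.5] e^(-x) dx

f(x) = e^(-x)
a = 1.25, b = 2.5, n = 4
h = (b - a)/n = 0.312500

Simpson's rule: (h/3)[f(x₀) + 4f(x₁) + 2f(x₂) + ... + f(xₙ)]

x_0 = 1.2500, f(x_0) = 0.286505, coefficient = 1
x_1 = 1.5625, f(x_1) = 0.209611, coefficient = 4
x_2 = 1.8750, f(x_2) = 0.153355, coefficient = 2
x_3 = 2.1875, f(x_3) = 0.112197, coefficient = 4
x_4 = 2.5000, f(x_4) = 0.082085, coefficient = 1

I ≈ (0.312500/3) × 1.962533 = 0.204431
Exact value: 0.204420
Error: 0.000011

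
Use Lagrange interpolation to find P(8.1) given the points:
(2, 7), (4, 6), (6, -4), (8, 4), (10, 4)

Lagrange interpolation formula:
P(x) = Σ yᵢ × Lᵢ(x)
where Lᵢ(x) = Π_{j≠i} (x - xⱼ)/(xᵢ - xⱼ)

L_0(8.1) = (8.1 - 4)/(2 - 4) × (8.1 - 6)/(2 - 6) × (8.1 - 8)/(2 - 8) × (8.1 - 10)/(2 - 10) = -0.004260
L_1(8.1) = (8.1 - 2)/(4 - 2) × (8.1 - 6)/(4 - 6) × (8.1 - 8)/(4 - 8) × (8.1 - 10)/(4 - 10) = 0.025353
L_2(8.1) = (8.1 - 2)/(6 - 2) × (8.1 - 4)/(6 - 4) × (8.1 - 8)/(6 - 8) × (8.1 - 10)/(6 - 10) = -0.074248
L_3(8.1) = (8.1 - 2)/(8 - 2) × (8.1 - 4)/(8 - 4) × (8.1 - 6)/(8 - 6) × (8.1 - 10)/(8 - 10) = 1.039478
L_4(8.1) = (8.1 - 2)/(10 - 2) × (8.1 - 4)/(10 - 4) × (8.1 - 6)/(10 - 6) × (8.1 - 8)/(10 - 8) = 0.013677

P(8.1) = 7×L_0(8.1) + 6×L_1(8.1) + (-4)×L_2(8.1) + 4×L_3(8.1) + 4×L_4(8.1)
P(8.1) = 4.631913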